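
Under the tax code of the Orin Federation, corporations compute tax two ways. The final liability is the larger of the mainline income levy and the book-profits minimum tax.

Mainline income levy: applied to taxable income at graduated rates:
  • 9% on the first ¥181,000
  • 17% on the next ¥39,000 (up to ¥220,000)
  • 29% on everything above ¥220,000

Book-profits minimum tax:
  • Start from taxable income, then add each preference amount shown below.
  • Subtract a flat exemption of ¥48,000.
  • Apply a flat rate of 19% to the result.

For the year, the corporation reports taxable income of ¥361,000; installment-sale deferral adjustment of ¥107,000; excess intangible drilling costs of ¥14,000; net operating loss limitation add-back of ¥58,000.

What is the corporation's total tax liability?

¥93,480

Mainline income levy:
  ¥181,000 × 9% = ¥16,290
  ¥39,000 × 17% = ¥6,630
  ¥141,000 × 29% = ¥40,890
  → ¥63,810

Book-profits minimum tax:
  Adjusted income: ¥361,000 + ¥107,000 + ¥14,000 + ¥58,000 = ¥540,000
  Less exemption ¥48,000 → base ¥492,000
  ¥492,000 × 19% = ¥93,480

¥93,480 > ¥63,810, so the book-profits minimum tax is the binding amount.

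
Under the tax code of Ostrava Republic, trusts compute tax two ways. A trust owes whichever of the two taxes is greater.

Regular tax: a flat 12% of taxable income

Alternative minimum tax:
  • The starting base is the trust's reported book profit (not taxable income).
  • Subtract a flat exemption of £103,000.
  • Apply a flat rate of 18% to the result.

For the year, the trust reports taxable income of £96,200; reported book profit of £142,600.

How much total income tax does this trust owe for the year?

£11,544

Regular tax:
  £96,200 × 12% = £11,544

Alternative minimum tax:
  Base (reported book profit): £142,600
  Less exemption £103,000 → base £39,600
  £39,600 × 18% = £7,128

£11,544 > £7,128, so the regular tax governs.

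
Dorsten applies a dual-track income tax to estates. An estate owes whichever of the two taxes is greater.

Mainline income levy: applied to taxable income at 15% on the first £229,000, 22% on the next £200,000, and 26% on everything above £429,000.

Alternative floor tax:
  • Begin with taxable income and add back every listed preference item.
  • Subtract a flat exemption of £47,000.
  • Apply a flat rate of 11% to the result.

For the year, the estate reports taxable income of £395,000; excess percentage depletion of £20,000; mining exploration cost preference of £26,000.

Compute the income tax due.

£70,870

Alternative floor tax:
  Adjusted income: £395,000 + £20,000 + £26,000 = £441,000
  Less exemption £47,000 → base £394,000
  £394,000 × 11% = £43,340

Mainline income levy:
  £229,000 × 15% = £34,350
  £166,000 × 22% = £36,520
  → £70,870

£70,870 > £43,340, so the mainline income levy governs.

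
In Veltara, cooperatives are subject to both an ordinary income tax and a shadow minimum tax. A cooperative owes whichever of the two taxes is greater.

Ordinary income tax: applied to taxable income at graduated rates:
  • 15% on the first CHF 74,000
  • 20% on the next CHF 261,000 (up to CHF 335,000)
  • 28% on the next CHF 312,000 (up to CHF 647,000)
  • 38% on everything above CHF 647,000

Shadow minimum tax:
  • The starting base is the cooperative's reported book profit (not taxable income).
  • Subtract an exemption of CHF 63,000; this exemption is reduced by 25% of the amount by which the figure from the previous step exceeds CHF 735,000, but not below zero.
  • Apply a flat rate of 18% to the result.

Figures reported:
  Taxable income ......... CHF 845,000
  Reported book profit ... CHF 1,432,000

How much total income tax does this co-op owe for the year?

CHF 257,760

Ordinary income tax:
  CHF 74,000 × 15% = CHF 11,100
  CHF 261,000 × 20% = CHF 52,200
  CHF 312,000 × 28% = CHF 87,360
  CHF 198,000 × 38% = CHF 75,240
  → CHF 225,900

Shadow minimum tax:
  Base (reported book profit): CHF 1,432,000
  Exemption: 25% × (CHF 1,432,000 − CHF 735,000) = CHF 174,250 ≥ CHF 63,000, so the exemption is fully phased out
  Base: CHF 1,432,000 − CHF 0 = CHF 1,432,000
  CHF 1,432,000 × 18% = CHF 257,760

CHF 257,760 > CHF 225,900, so the shadow minimum tax is the binding amount.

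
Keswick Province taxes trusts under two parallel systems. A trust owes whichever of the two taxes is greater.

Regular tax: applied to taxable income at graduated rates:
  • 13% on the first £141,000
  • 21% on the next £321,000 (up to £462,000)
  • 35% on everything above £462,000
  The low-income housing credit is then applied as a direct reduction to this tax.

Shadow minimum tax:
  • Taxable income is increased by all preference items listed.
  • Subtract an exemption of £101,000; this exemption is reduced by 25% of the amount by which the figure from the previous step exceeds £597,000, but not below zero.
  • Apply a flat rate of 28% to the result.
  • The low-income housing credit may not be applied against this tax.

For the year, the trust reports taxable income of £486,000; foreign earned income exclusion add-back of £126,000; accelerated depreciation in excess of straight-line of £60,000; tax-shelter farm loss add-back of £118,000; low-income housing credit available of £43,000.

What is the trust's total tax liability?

£206,430

Regular tax:
  £141,000 × 13% = £18,330
  £321,000 × 21% = £67,410
  £24,000 × 35% = £8,400
  → £94,140
  Less low-income housing credit £43,000 → £51,140

Shadow minimum tax:
  Adjusted income: £486,000 + £126,000 + £60,000 + £118,000 = £790,000
  Exemption: £101,000 − 25% × (£790,000 − £597,000) = £101,000 − £48,250 = £52,750
  Base: £790,000 − £52,750 = £737,250
  £737,250 × 28% = £206,430

£206,430 > £51,140, so the shadow minimum tax is the binding amount.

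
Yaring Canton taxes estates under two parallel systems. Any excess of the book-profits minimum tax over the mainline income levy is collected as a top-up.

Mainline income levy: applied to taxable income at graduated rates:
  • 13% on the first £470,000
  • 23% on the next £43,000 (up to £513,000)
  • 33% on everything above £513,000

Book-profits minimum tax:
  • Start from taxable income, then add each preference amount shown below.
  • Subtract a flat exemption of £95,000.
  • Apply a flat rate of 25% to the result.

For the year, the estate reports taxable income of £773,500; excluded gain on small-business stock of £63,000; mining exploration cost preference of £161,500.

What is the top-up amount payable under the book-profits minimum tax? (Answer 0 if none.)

£68,795

Book-profits minimum tax:
  Adjusted income: £773,500 + £63,000 + £161,500 = £998,000
  Less exemption £95,000 → base £903,000
  £903,000 × 25% = £225,750

Mainline income levy:
  £470,000 × 13% = £61,100
  £43,000 × 23% = £9,890
  £260,500 × 33% = £85,965
  → £156,955

Excess of book-profits minimum tax over mainline income levy: £225,750 − £156,955 = £68,795.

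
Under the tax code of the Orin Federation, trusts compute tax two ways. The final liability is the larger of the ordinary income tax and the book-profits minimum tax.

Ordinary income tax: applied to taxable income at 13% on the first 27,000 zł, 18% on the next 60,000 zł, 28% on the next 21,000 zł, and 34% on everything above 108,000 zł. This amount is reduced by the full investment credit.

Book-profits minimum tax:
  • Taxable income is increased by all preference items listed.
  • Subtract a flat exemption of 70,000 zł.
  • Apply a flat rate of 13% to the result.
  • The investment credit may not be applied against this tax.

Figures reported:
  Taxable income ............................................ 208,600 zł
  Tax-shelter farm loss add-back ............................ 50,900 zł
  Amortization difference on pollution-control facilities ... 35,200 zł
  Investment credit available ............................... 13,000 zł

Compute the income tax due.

Ordinary income tax:
  27,000 zł × 13% = 3,510 zł
  60,000 zł × 18% = 10,800 zł
  21,000 zł × 28% = 5,880 zł
  100,600 zł × 34% = 34,204 zł
  → 54,394 zł
  Less investment credit 13,000 zł → 41,394 zł

Book-profits minimum tax:
  Adjusted income: 208,600 zł + 50,900 zł + 35,200 zł = 294,700 zł
  Less exemption 70,000 zł → base 224,700 zł
  224,700 zł × 13% = 29,211 zł

41,394 zł > 29,211 zł, so the ordinary income tax governs.

41,394 zł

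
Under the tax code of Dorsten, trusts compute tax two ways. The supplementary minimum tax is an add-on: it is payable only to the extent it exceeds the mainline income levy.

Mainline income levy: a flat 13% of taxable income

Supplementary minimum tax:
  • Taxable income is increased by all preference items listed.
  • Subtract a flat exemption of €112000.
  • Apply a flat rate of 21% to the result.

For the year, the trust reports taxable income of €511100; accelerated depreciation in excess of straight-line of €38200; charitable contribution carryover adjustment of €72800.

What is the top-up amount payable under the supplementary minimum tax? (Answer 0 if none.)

€40678

Mainline income levy:
  €511100 × 13% = €66443

Supplementary minimum tax:
  Adjusted income: €511100 + €38200 + €72800 = €622100
  Less exemption €112000 → base €510100
  €510100 × 21% = €107121

Excess of supplementary minimum tax over mainline income levy: €107121 − €66443 = €40678.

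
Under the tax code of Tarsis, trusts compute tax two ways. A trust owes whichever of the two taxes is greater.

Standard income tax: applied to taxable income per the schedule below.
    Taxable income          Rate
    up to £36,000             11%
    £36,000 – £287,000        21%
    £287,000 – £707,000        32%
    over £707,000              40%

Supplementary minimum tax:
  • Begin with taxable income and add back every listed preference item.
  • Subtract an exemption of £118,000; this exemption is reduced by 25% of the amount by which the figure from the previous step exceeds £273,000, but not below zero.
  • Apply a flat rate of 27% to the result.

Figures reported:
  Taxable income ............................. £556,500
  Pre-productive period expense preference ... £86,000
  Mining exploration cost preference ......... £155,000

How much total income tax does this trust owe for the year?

£215,325

Supplementary minimum tax:
  Adjusted income: £556,500 + £86,000 + £155,000 = £797,500
  Exemption: 25% × (£797,500 − £273,000) = £131,125 ≥ £118,000, so the exemption is fully phased out
  Base: £797,500 − £0 = £797,500
  £797,500 × 27% = £215,325

Standard income tax:
  £36,000 × 11% = £3,960
  £251,000 × 21% = £52,710
  £269,500 × 32% = £86,240
  → £142,910

£215,325 > £142,910, so the supplementary minimum tax is the binding amount.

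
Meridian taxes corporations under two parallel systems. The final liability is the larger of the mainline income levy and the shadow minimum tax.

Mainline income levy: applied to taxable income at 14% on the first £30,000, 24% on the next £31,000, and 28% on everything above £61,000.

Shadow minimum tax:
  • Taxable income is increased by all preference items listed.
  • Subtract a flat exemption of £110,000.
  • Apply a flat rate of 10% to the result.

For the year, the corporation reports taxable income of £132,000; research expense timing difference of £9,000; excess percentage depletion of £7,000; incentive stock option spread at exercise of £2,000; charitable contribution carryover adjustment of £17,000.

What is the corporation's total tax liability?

£31,520

Mainline income levy:
  £30,000 × 14% = £4,200
  £31,000 × 24% = £7,440
  £71,000 × 28% = £19,880
  → £31,520

Shadow minimum tax:
  Adjusted income: £132,000 + £9,000 + £7,000 + £2,000 + £17,000 = £167,000
  Less exemption £110,000 → base £57,000
  £57,000 × 10% = £5,700

£31,520 > £5,700, so the mainline income levy governs.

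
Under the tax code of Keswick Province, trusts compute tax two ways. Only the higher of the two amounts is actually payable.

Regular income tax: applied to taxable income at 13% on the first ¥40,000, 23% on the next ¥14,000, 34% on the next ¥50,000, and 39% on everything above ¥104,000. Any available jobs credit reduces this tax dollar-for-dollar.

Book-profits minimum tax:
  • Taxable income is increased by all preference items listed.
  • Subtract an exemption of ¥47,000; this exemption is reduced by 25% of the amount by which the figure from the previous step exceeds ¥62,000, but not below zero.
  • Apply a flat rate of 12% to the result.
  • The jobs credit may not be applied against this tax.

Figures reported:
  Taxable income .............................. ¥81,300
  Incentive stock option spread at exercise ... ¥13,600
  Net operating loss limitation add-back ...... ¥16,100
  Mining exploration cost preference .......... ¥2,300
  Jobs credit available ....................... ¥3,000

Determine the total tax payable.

¥14,702

Book-profits minimum tax:
  Adjusted income: ¥81,300 + ¥13,600 + ¥16,100 + ¥2,300 = ¥113,300
  Exemption: ¥47,000 − 25% × (¥113,300 − ¥62,000) = ¥47,000 − ¥12,825 = ¥34,175
  Base: ¥113,300 − ¥34,175 = ¥79,125
  ¥79,125 × 12% = ¥9,495

Regular income tax:
  ¥40,000 × 13% = ¥5,200
  ¥14,000 × 23% = ¥3,220
  ¥27,300 × 34% = ¥9,282
  → ¥17,702
  Less jobs credit ¥3,000 → ¥14,702

¥14,702 > ¥9,495, so the regular income tax governs.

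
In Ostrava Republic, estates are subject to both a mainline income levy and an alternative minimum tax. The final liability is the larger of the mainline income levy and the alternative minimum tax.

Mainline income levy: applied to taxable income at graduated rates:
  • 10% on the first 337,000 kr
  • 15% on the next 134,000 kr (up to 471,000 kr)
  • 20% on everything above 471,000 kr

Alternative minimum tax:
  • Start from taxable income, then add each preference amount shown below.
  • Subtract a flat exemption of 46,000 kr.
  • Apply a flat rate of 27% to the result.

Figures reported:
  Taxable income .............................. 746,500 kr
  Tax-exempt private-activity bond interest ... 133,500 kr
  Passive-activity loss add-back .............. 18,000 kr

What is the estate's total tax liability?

230,040 kr

Alternative minimum tax:
  Adjusted income: 746,500 kr + 133,500 kr + 18,000 kr = 898,000 kr
  Less exemption 46,000 kr → base 852,000 kr
  852,000 kr × 27% = 230,040 kr

Mainline income levy:
  337,000 kr × 10% = 33,700 kr
  134,000 kr × 15% = 20,100 kr
  275,500 kr × 20% = 55,100 kr
  → 108,900 kr

230,040 kr > 108,900 kr, so the alternative minimum tax is the binding amount.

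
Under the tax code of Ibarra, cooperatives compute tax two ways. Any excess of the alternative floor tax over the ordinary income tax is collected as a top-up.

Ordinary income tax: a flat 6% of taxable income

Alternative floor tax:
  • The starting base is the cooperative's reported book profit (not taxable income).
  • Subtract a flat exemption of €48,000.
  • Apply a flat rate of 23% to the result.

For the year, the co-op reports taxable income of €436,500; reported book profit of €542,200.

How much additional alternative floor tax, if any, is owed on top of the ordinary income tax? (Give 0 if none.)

Alternative floor tax:
  Base (reported book profit): €542,200
  Less exemption €48,000 → base €494,200
  €494,200 × 23% = €113,666

Ordinary income tax:
  €436,500 × 6% = €26,190

Excess of alternative floor tax over ordinary income tax: €113,666 − €26,190 = €87,476.

€87,476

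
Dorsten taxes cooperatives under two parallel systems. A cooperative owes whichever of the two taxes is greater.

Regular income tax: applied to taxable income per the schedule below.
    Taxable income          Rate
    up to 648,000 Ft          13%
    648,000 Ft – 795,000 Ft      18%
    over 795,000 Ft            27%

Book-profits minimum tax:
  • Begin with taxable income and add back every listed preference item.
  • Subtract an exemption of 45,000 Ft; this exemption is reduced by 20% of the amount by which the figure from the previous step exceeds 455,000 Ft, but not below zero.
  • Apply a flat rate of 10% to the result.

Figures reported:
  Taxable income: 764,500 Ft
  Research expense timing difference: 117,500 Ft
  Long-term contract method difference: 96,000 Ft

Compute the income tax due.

105,210 Ft

Regular income tax:
  648,000 Ft × 13% = 84,240 Ft
  116,500 Ft × 18% = 20,970 Ft
  → 105,210 Ft

Book-profits minimum tax:
  Adjusted income: 764,500 Ft + 117,500 Ft + 96,000 Ft = 978,000 Ft
  Exemption: 20% × (978,000 Ft − 455,000 Ft) = 104,600 Ft ≥ 45,000 Ft, so the exemption is fully phased out
  Base: 978,000 Ft − 0 Ft = 978,000 Ft
  978,000 Ft × 10% = 97,800 Ft

105,210 Ft > 97,800 Ft, so the regular income tax governs.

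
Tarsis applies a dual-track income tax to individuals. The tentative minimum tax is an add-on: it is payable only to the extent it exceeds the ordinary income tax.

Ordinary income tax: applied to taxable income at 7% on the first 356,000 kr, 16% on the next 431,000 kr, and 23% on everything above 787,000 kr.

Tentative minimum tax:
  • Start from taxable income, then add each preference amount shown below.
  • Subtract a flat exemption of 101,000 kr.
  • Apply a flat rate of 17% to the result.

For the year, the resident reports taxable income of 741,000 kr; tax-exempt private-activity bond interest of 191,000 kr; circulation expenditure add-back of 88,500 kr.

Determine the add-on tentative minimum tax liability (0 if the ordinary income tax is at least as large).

69,795 kr

Tentative minimum tax:
  Adjusted income: 741,000 kr + 191,000 kr + 88,500 kr = 1,020,500 kr
  Less exemption 101,000 kr → base 919,500 kr
  919,500 kr × 17% = 156,315 kr

Ordinary income tax:
  356,000 kr × 7% = 24,920 kr
  385,000 kr × 16% = 61,600 kr
  → 86,520 kr

Excess of tentative minimum tax over ordinary income tax: 156,315 kr − 86,520 kr = 69,795 kr.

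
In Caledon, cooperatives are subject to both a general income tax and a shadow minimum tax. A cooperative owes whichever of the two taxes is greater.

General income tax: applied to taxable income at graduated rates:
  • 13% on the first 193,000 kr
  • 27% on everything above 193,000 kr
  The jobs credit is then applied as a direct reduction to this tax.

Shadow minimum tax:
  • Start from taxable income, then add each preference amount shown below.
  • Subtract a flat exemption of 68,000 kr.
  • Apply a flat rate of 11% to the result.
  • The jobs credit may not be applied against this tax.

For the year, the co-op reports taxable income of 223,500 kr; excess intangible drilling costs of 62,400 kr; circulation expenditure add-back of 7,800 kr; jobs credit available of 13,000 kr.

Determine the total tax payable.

General income tax:
  193,000 kr × 13% = 25,090 kr
  30,500 kr × 27% = 8,235 kr
  → 33,325 kr
  Less jobs credit 13,000 kr → 20,325 kr

Shadow minimum tax:
  Adjusted income: 223,500 kr + 62,400 kr + 7,800 kr = 293,700 kr
  Less exemption 68,000 kr → base 225,700 kr
  225,700 kr × 11% = 24,827 kr

24,827 kr > 20,325 kr, so the shadow minimum tax is the binding amount.

24,827 kr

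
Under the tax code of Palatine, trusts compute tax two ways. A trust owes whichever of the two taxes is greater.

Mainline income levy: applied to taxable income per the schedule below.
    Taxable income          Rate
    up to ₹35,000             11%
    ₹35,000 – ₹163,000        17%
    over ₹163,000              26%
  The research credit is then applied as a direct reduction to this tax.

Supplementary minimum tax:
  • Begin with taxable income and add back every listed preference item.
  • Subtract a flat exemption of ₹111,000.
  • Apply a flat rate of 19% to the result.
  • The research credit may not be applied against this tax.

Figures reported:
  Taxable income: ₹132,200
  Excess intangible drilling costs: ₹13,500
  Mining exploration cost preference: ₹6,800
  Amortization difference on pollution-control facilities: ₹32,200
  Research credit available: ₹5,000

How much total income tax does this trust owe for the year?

₹15,374

Mainline income levy:
  ₹35,000 × 11% = ₹3,850
  ₹97,200 × 17% = ₹16,524
  → ₹20,374
  Less research credit ₹5,000 → ₹15,374

Supplementary minimum tax:
  Adjusted income: ₹132,200 + ₹13,500 + ₹6,800 + ₹32,200 = ₹184,700
  Less exemption ₹111,000 → base ₹73,700
  ₹73,700 × 19% = ₹14,003

₹15,374 > ₹14,003, so the mainline income levy governs.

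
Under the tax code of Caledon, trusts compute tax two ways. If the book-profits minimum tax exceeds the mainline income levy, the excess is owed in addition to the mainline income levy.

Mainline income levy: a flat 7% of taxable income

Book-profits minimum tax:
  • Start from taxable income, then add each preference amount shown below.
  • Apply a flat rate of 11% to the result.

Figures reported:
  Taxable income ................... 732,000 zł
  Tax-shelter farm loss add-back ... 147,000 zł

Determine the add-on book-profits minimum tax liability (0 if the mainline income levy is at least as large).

45,450 zł

Mainline income levy:
  732,000 zł × 7% = 51,240 zł

Book-profits minimum tax:
  Adjusted income: 732,000 zł + 147,000 zł = 879,000 zł
  879,000 zł × 11% = 96,690 zł

Excess of book-profits minimum tax over mainline income levy: 96,690 zł − 51,240 zł = 45,450 zł.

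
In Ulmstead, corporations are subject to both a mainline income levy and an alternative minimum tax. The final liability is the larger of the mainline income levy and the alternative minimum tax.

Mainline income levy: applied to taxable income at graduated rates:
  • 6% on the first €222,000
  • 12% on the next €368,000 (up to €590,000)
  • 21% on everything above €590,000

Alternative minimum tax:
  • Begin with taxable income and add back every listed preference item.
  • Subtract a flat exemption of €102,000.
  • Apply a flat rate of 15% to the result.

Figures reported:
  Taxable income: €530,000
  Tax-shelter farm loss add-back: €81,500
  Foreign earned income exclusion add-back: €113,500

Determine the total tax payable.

€93,450

Alternative minimum tax:
  Adjusted income: €530,000 + €81,500 + €113,500 = €725,000
  Less exemption €102,000 → base €623,000
  €623,000 × 15% = €93,450

Mainline income levy:
  €222,000 × 6% = €13,320
  €308,000 × 12% = €36,960
  → €50,280

€93,450 > €50,280, so the alternative minimum tax is the binding amount.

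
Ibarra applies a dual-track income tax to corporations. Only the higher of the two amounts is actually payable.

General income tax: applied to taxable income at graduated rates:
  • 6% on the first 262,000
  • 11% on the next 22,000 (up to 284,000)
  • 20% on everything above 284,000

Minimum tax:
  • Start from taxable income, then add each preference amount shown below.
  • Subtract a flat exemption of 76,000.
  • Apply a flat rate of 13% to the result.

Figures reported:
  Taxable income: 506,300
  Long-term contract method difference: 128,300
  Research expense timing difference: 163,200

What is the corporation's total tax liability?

93,834

Minimum tax:
  Adjusted income: 506,300 + 128,300 + 163,200 = 797,800
  Less exemption 76,000 → base 721,800
  721,800 × 13% = 93,834

General income tax:
  262,000 × 6% = 15,720
  22,000 × 11% = 2,420
  222,300 × 20% = 44,460
  → 62,600

93,834 > 62,600, so the minimum tax is the binding amount.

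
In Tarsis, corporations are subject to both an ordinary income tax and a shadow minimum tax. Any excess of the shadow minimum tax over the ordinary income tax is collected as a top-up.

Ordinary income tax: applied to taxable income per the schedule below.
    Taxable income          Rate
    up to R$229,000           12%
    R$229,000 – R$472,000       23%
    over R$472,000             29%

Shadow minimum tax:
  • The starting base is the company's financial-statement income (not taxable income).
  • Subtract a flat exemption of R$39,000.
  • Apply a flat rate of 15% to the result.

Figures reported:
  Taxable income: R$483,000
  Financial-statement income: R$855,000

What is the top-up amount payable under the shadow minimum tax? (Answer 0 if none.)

Ordinary income tax:
  R$229,000 × 12% = R$27,480
  R$243,000 × 23% = R$55,890
  R$11,000 × 29% = R$3,190
  → R$86,560

Shadow minimum tax:
  Base (financial-statement income): R$855,000
  Less exemption R$39,000 → base R$816,000
  R$816,000 × 15% = R$122,400

Excess of shadow minimum tax over ordinary income tax: R$122,400 − R$86,560 = R$35,840.

R$35,840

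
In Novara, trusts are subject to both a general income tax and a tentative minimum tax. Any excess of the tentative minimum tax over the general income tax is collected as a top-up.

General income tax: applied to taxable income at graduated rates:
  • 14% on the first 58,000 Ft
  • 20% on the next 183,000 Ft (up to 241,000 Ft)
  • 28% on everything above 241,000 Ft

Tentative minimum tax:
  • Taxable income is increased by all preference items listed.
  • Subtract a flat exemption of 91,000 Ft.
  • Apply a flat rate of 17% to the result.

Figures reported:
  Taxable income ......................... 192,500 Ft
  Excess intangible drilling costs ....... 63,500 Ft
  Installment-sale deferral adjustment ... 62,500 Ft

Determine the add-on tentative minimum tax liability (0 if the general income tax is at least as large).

3,655 Ft

General income tax:
  58,000 Ft × 14% = 8,120 Ft
  134,500 Ft × 20% = 26,900 Ft
  → 35,020 Ft

Tentative minimum tax:
  Adjusted income: 192,500 Ft + 63,500 Ft + 62,500 Ft = 318,500 Ft
  Less exemption 91,000 Ft → base 227,500 Ft
  227,500 Ft × 17% = 38,675 Ft

Excess of tentative minimum tax over general income tax: 38,675 Ft − 35,020 Ft = 3,655 Ft.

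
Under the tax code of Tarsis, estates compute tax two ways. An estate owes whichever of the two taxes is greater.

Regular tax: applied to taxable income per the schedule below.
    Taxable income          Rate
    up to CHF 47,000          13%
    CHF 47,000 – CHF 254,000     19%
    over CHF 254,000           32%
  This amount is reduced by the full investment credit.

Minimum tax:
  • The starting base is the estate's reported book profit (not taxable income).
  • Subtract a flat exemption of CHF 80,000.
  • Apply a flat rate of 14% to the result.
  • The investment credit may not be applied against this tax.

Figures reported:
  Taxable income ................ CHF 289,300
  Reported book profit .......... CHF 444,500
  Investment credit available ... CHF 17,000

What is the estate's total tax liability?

CHF 51,030

Regular tax:
  CHF 47,000 × 13% = CHF 6,110
  CHF 207,000 × 19% = CHF 39,330
  CHF 35,300 × 32% = CHF 11,296
  → CHF 56,736
  Less investment credit CHF 17,000 → CHF 39,736

Minimum tax:
  Base (reported book profit): CHF 444,500
  Less exemption CHF 80,000 → base CHF 364,500
  CHF 364,500 × 14% = CHF 51,030

CHF 51,030 > CHF 39,736, so the minimum tax is the binding amount.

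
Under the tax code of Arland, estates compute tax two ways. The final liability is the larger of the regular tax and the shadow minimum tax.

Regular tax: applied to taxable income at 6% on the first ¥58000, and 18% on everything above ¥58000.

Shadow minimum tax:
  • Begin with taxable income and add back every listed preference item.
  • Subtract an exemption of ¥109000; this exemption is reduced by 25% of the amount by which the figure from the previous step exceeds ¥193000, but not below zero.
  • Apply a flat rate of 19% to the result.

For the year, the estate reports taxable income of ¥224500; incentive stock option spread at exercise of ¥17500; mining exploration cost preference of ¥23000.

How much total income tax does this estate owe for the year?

Shadow minimum tax:
  Adjusted income: ¥224500 + ¥17500 + ¥23000 = ¥265000
  Exemption: ¥109000 − 25% × (¥265000 − ¥193000) = ¥109000 − ¥18000 = ¥91000
  Base: ¥265000 − ¥91000 = ¥174000
  ¥174000 × 19% = ¥33060

Regular tax:
  ¥58000 × 6% = ¥3480
  ¥166500 × 18% = ¥29970
  → ¥33450

¥33450 > ¥33060, so the regular tax governs.

¥33450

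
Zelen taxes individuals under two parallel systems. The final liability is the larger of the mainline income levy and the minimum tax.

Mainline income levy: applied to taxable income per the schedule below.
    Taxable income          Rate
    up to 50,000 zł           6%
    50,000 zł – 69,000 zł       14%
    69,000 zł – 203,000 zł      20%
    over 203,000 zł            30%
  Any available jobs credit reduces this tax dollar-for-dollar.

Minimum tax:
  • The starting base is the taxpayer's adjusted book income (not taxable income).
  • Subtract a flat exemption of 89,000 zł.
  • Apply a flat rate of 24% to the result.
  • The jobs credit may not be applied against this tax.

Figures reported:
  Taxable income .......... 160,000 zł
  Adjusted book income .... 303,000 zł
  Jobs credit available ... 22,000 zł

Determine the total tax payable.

51,360 zł

Minimum tax:
  Base (adjusted book income): 303,000 zł
  Less exemption 89,000 zł → base 214,000 zł
  214,000 zł × 24% = 51,360 zł

Mainline income levy:
  50,000 zł × 6% = 3,000 zł
  19,000 zł × 14% = 2,660 zł
  91,000 zł × 20% = 18,200 zł
  → 23,860 zł
  Less jobs credit 22,000 zł → 1,860 zł

51,360 zł > 1,860 zł, so the minimum tax is the binding amount.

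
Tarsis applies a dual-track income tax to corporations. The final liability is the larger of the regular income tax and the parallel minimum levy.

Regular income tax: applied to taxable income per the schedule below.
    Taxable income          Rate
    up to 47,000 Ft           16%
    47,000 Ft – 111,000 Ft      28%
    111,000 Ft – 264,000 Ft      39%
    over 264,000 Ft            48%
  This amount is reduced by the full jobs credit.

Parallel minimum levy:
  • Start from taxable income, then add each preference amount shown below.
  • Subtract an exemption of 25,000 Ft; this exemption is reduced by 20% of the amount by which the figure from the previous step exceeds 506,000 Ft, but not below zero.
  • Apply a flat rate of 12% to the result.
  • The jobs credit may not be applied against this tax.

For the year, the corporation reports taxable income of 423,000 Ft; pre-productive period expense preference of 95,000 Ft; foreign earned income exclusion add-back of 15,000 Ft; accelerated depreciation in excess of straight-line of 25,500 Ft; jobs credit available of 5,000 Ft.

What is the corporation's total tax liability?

Regular income tax:
  47,000 Ft × 16% = 7,520 Ft
  64,000 Ft × 28% = 17,920 Ft
  153,000 Ft × 39% = 59,670 Ft
  159,000 Ft × 48% = 76,320 Ft
  → 161,430 Ft
  Less jobs credit 5,000 Ft → 156,430 Ft

Parallel minimum levy:
  Adjusted income: 423,000 Ft + 95,000 Ft + 15,000 Ft + 25,500 Ft = 558,500 Ft
  Exemption: 25,000 Ft − 20% × (558,500 Ft − 506,000 Ft) = 25,000 Ft − 10,500 Ft = 14,500 Ft
  Base: 558,500 Ft − 14,500 Ft = 544,000 Ft
  544,000 Ft × 12% = 65,280 Ft

156,430 Ft > 65,280 Ft, so the regular income tax governs.

156,430 Ft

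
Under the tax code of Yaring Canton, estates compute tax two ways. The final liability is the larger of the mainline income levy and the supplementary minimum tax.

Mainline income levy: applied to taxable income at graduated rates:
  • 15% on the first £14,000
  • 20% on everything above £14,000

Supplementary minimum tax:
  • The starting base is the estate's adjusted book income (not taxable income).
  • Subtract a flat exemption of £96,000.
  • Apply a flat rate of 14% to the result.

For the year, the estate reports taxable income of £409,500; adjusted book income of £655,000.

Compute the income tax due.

Mainline income levy:
  £14,000 × 15% = £2,100
  £395,500 × 20% = £79,100
  → £81,200

Supplementary minimum tax:
  Base (adjusted book income): £655,000
  Less exemption £96,000 → base £559,000
  £559,000 × 14% = £78,260

£81,200 > £78,260, so the mainline income levy governs.

£81,200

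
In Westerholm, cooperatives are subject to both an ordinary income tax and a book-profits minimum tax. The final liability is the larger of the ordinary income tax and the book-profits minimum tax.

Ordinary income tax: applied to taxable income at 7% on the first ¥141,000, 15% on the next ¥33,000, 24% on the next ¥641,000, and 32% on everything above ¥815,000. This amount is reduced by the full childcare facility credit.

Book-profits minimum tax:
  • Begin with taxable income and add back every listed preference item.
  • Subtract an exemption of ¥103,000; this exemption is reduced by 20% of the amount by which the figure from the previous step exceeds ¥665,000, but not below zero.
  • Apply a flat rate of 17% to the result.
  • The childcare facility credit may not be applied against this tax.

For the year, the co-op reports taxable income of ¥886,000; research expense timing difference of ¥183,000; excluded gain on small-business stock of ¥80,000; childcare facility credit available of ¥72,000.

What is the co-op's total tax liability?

¥194,276

Book-profits minimum tax:
  Adjusted income: ¥886,000 + ¥183,000 + ¥80,000 = ¥1,149,000
  Exemption: ¥103,000 − 20% × (¥1,149,000 − ¥665,000) = ¥103,000 − ¥96,800 = ¥6,200
  Base: ¥1,149,000 − ¥6,200 = ¥1,142,800
  ¥1,142,800 × 17% = ¥194,276

Ordinary income tax:
  ¥141,000 × 7% = ¥9,870
  ¥33,000 × 15% = ¥4,950
  ¥641,000 × 24% = ¥153,840
  ¥71,000 × 32% = ¥22,720
  → ¥191,380
  Less childcare facility credit ¥72,000 → ¥119,380

¥194,276 > ¥119,380, so the book-profits minimum tax is the binding amount.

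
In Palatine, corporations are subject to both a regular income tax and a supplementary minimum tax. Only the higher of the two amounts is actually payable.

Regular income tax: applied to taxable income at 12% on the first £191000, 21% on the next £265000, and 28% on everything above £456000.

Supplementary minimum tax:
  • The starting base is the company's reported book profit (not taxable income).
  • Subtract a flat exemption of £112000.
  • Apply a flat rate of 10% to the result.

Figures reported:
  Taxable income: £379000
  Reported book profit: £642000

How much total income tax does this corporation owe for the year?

£62400

Supplementary minimum tax:
  Base (reported book profit): £642000
  Less exemption £112000 → base £530000
  £530000 × 10% = £53000

Regular income tax:
  £191000 × 12% = £22920
  £188000 × 21% = £39480
  → £62400

£62400 > £53000, so the regular income tax governs.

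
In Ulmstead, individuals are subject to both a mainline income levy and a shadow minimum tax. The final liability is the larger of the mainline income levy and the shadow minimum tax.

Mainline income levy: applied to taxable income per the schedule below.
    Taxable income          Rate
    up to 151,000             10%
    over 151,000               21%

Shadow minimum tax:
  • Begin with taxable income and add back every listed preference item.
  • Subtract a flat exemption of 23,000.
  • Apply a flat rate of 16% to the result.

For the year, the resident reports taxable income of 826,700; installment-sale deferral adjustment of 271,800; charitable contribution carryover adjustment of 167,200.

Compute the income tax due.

198,832

Shadow minimum tax:
  Adjusted income: 826,700 + 271,800 + 167,200 = 1,265,700
  Less exemption 23,000 → base 1,242,700
  1,242,700 × 16% = 198,832

Mainline income levy:
  151,000 × 10% = 15,100
  675,700 × 21% = 141,897
  → 156,997

198,832 > 156,997, so the shadow minimum tax is the binding amount.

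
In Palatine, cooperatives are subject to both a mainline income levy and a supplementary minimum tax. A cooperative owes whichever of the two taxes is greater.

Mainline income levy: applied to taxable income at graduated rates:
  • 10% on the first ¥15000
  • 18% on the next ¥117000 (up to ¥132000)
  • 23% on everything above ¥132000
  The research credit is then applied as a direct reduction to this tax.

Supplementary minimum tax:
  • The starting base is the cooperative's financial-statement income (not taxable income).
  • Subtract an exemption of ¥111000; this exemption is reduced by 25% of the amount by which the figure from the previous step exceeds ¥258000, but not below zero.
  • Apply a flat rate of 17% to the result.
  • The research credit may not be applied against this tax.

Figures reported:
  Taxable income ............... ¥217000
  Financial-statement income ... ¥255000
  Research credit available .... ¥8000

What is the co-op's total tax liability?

Mainline income levy:
  ¥15000 × 10% = ¥1500
  ¥117000 × 18% = ¥21060
  ¥85000 × 23% = ¥19550
  → ¥42110
  Less research credit ¥8000 → ¥34110

Supplementary minimum tax:
  Base (financial-statement income): ¥255000
  Exemption: ¥255000 ≤ ¥258000, so full ¥111000 applies
  Base: ¥255000 − ¥111000 = ¥144000
  ¥144000 × 17% = ¥24480

¥34110 > ¥24480, so the mainline income levy governs.

¥34110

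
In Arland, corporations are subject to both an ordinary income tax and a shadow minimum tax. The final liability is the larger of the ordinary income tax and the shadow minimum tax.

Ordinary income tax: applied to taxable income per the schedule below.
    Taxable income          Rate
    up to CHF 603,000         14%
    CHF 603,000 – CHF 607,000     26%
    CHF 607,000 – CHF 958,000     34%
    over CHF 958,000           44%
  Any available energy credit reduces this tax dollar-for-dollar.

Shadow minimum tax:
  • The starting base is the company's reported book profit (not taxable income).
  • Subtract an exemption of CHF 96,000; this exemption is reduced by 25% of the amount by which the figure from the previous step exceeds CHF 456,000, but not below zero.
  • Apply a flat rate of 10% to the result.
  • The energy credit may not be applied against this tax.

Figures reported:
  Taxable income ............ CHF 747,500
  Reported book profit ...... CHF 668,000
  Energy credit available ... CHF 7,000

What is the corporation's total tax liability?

CHF 126,230

Shadow minimum tax:
  Base (reported book profit): CHF 668,000
  Exemption: CHF 96,000 − 25% × (CHF 668,000 − CHF 456,000) = CHF 96,000 − CHF 53,000 = CHF 43,000
  Base: CHF 668,000 − CHF 43,000 = CHF 625,000
  CHF 625,000 × 10% = CHF 62,500

Ordinary income tax:
  CHF 603,000 × 14% = CHF 84,420
  CHF 4,000 × 26% = CHF 1,040
  CHF 140,500 × 34% = CHF 47,770
  → CHF 133,230
  Less energy credit CHF 7,000 → CHF 126,230

CHF 126,230 > CHF 62,500, so the ordinary income tax governs.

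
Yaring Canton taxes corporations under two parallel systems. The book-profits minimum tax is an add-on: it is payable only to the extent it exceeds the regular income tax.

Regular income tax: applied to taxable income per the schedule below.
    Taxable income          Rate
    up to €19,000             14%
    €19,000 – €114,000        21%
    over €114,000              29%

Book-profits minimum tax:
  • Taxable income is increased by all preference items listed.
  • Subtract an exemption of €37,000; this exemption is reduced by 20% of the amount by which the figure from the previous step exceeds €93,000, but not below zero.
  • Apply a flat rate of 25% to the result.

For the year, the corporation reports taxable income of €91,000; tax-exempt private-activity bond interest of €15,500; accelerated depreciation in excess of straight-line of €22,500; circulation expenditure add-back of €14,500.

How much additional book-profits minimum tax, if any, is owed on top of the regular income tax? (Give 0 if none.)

Regular income tax:
  €19,000 × 14% = €2,660
  €72,000 × 21% = €15,120
  → €17,780

Book-profits minimum tax:
  Adjusted income: €91,000 + €15,500 + €22,500 + €14,500 = €143,500
  Exemption: €37,000 − 20% × (€143,500 − €93,000) = €37,000 − €10,100 = €26,900
  Base: €143,500 − €26,900 = €116,600
  €116,600 × 25% = €29,150

Excess of book-profits minimum tax over regular income tax: €29,150 − €17,780 = €11,370.

€11,370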